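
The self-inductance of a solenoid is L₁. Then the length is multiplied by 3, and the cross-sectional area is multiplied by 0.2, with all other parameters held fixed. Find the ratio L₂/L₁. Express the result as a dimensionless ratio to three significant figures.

For a solenoid, L ∝ μᵣN²A/ℓ.
L₂/L₁ = (3)^-1 × (0.2) = 0.0667.

L₂/L₁ = 0.0667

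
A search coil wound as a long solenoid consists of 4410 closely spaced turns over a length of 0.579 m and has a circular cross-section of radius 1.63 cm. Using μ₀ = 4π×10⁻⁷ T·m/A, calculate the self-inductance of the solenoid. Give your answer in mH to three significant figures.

A = πr² = π(1.630×10^-2 m)² = 8.347×10^-4 m².
For a long solenoid, L = μ₀N²A/ℓ.
L = (4π×10⁻⁷)(4410)²(8.347×10^-4)/(0.579 m) = 3.523×10^-2 H.

L ≈ 35.2 mH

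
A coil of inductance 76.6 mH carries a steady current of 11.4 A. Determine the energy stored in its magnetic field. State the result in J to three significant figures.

U ≈ 4.98 J

Stored magnetic energy: U = ½LI².
U = ½(7.660×10^-2 H)(11.4 A)² = 4.977 J.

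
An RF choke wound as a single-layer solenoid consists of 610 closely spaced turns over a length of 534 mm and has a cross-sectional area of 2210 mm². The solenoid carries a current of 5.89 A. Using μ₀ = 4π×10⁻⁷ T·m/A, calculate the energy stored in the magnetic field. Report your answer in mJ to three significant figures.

U ≈ 33.6 mJ

A = 2210 mm² = 2.210×10^-3 m².
L = μ₀N²A/ℓ = (4π×10⁻⁷)(610)²(2.210×10^-3)/(0.534) = 1.935×10^-3 H.
U = ½LI² = ½(1.935×10^-3)(5.89)² = 3.357×10^-2 J.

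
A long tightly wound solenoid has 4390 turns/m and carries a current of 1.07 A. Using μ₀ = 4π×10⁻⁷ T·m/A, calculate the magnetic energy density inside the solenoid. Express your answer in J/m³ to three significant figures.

u ≈ 13.9 J/m³

B = μ₀nI = (4π×10⁻⁷)(4.390×10^3)(1.07) = 5.903×10^-3 T.
u = B²/(2μ₀) = (5.903×10^-3)²/(2×4π×10⁻⁷) = 13.86 J/m³.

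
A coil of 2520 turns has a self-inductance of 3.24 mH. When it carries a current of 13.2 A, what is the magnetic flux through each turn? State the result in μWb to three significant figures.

Φ_B ≈ 17.0 μWb

From L = NΦ_B/I, the flux per turn is Φ_B = LI/N.
Φ_B = (3.240×10^-3 H)(13.2 A)/2520 = 1.697×10^-5 Wb.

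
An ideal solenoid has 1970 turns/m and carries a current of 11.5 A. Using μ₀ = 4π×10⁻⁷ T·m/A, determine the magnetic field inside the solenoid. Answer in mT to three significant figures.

Inside a long solenoid, B = μ₀nI.
B = (4π×10⁻⁷)(1.970×10^3 m⁻¹)(11.5 A) = 2.847×10^-2 T.

B ≈ 28.5 mT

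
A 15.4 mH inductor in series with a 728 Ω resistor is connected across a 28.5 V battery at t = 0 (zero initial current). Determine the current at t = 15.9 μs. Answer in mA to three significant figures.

I ≈ 20.7 mA

τ = L/R = 1.540×10^-2/728 = 2.115×10^-5 s; final current I_∞ = ε/R = 28.5/728 = 3.9148×10^-2 A.
I(t) = I_∞(1 − e^(−t/τ)) with t/τ = 0.752.
I = (3.9148×10^-2)(1 − e^(−0.752)) = 2.069×10^-2 A.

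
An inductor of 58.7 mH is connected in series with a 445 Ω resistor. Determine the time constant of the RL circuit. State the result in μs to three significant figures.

τ = L/R = (5.870×10^-2 H)/(445 Ω) = 1.319×10^-4 s.

τ ≈ 132 μs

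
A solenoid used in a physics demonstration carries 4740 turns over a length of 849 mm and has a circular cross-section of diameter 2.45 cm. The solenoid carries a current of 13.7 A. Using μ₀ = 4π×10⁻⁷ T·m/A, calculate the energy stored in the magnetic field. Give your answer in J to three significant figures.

A = π(d/2)² = π(1.225×10^-2 m)² = 4.714×10^-4 m².
L = μ₀N²A/ℓ = (4π×10⁻⁷)(4740)²(4.714×10^-4)/(0.849) = 1.568×10^-2 H.
U = ½LI² = ½(1.568×10^-2)(13.7)² = 1.471 J.

U ≈ 1.47 J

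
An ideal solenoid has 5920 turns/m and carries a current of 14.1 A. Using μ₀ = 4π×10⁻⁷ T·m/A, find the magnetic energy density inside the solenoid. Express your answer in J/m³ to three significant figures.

u ≈ 4380 J/m³

B = μ₀nI = (4π×10⁻⁷)(5.920×10^3)(14.1) = 0.1049 T.
u = B²/(2μ₀) = (0.1049)²/(2×4π×10⁻⁷) = 4.378×10^3 J/m³.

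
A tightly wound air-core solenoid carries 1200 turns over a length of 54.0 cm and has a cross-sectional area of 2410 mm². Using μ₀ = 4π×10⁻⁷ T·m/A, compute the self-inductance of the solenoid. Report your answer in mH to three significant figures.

A = 2410 mm² = 2.410×10^-3 m².
For a long solenoid, L = μ₀N²A/ℓ.
L = (4π×10⁻⁷)(1200)²(2.410×10^-3)/(0.54 m) = 8.076×10^-3 H.

L ≈ 8.08 mH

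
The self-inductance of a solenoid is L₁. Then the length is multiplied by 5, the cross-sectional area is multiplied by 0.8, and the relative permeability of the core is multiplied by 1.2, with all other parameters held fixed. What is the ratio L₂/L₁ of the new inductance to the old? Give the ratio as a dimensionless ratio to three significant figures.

L₂/L₁ = 0.192

For a solenoid, L ∝ μᵣN²A/ℓ.
L₂/L₁ = (5)^-1 × (0.8) × (1.2) = 0.192.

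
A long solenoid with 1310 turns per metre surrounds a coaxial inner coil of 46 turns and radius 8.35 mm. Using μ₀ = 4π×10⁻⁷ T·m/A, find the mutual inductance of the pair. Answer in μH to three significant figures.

M ≈ 16.6 μH

The outer solenoid produces a uniform field B₁ = μ₀n₁I₁ across the inner coil,
so the flux linkage is N₂Φ = N₂B₁A₂ = μ₀n₁N₂A₂·I₁, giving M = μ₀n₁N₂A₂.
A₂ = πr² = π(8.350×10^-3 m)² = 2.190×10^-4 m².
M = (4π×10⁻⁷)(1310)(46)(2.190×10^-4) = 1.659×10^-5 H.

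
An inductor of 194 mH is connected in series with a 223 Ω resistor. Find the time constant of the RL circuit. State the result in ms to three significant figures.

τ ≈ 0.870 ms

τ = L/R = (0.194 H)/(223 Ω) = 8.700×10^-4 s.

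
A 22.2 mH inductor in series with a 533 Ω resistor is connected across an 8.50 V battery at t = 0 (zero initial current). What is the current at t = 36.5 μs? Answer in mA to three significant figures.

I ≈ 9.31 mA

τ = L/R = 2.220×10^-2/533 = 4.165×10^-5 s; final current I_∞ = ε/R = 8.50/533 = 1.5947×10^-2 A.
I(t) = I_∞(1 − e^(−t/τ)) with t/τ = 0.876.
I = (1.5947×10^-2)(1 − e^(−0.876)) = 9.308×10^-3 A.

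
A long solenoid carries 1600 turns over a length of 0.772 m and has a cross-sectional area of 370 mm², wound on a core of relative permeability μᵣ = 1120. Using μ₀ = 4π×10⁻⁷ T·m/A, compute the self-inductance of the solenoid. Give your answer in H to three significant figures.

A = 370 mm² = 3.700×10^-4 m².
For a long solenoid, L = μ₀μᵣN²A/ℓ.
L = (4π×10⁻⁷)(1120)(1600)²(3.700×10^-4)/(0.772 m) = 1.727 H.

L ≈ 1.73 H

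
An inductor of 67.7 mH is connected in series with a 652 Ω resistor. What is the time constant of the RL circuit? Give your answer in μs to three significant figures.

τ ≈ 104 μs

τ = L/R = (6.770×10^-2 H)/(652 Ω) = 1.038×10^-4 s.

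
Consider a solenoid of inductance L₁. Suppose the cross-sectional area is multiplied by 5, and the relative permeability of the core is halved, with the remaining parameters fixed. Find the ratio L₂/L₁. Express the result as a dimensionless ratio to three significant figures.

L₂/L₁ = 2.50

For a solenoid, L ∝ μᵣN²A/ℓ.
L₂/L₁ = (5) × (0.5) = 2.50.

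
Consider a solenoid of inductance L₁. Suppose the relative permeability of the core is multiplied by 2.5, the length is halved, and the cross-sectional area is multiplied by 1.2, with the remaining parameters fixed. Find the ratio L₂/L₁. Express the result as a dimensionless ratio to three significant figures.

For a solenoid, L ∝ μᵣN²A/ℓ.
L₂/L₁ = (2.5) × (0.5)^-1 × (1.2) = 6.00.

L₂/L₁ = 6.00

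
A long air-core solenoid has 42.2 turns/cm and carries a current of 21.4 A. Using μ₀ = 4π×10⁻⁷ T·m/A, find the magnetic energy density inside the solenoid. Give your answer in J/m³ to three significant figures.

B = μ₀nI = (4π×10⁻⁷)(4.220×10^3)(21.4) = 0.11348 T.
u = B²/(2μ₀) = (0.11348)²/(2×4π×10⁻⁷) = 5.124×10^3 J/m³.

u ≈ 5120 J/m³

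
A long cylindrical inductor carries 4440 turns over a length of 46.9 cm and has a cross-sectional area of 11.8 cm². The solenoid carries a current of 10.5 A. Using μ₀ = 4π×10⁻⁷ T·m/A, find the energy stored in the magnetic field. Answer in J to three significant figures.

A = 11.8 cm² = 1.180×10^-3 m².
L = μ₀N²A/ℓ = (4π×10⁻⁷)(4440)²(1.180×10^-3)/(0.469) = 6.233×10^-2 H.
U = ½LI² = ½(6.233×10^-2)(10.5)² = 3.436 J.

U ≈ 3.44 J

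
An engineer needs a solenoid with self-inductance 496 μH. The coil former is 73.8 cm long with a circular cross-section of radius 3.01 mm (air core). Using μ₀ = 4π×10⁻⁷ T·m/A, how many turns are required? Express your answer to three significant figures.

N ≈ 3200 turns

A = πr² = π(3.010×10^-3 m)² = 2.846×10^-5 m².
From L = μ₀N²A/ℓ, N = √(Lℓ / (μ₀A)).
N = √[(4.960×10^-4)(0.738) / ((4π×10⁻⁷)×2.846×10^-5)] = √(1.023×10^7) ≈ 3199.1.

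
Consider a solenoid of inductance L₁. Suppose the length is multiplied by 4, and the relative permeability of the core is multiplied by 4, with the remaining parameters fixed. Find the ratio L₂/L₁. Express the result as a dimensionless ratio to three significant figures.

For a solenoid, L ∝ μᵣN²A/ℓ.
L₂/L₁ = (4)^-1 × (4) = 1.00.

L₂/L₁ = 1.00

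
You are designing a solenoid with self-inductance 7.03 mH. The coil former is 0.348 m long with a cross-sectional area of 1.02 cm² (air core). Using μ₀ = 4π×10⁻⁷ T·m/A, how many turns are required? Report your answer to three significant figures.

A = 1.02 cm² = 1.020×10^-4 m².
From L = μ₀N²A/ℓ, N = √(Lℓ / (μ₀A)).
N = √[(7.030×10^-3)(0.348) / ((4π×10⁻⁷)×1.020×10^-4)] = √(1.909×10^7) ≈ 4368.8.

N ≈ 4370 turns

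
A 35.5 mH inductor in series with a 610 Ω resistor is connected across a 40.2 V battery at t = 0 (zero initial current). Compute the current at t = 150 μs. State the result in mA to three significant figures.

I ≈ 60.9 mA

τ = L/R = 3.550×10^-2/610 = 5.820×10^-5 s; final current I_∞ = ε/R = 40.2/610 = 6.590×10^-2 A.
I(t) = I_∞(1 − e^(−t/τ)) with t/τ = 2.577.
I = (6.590×10^-2)(1 − e^(−2.577)) = 6.090×10^-2 A.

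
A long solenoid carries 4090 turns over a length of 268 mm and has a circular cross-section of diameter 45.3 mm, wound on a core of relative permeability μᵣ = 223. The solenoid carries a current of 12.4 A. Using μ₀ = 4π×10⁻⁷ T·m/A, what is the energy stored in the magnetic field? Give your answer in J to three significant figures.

U ≈ 2170 J

A = π(d/2)² = π(2.265×10^-2 m)² = 1.612×10^-3 m².
L = μ₀μᵣN²A/ℓ = (4π×10⁻⁷)(223)(4090)²(1.612×10^-3)/(0.268) = 28.19 H.
U = ½LI² = ½(28.19)(12.4)² = 2.167×10^3 J.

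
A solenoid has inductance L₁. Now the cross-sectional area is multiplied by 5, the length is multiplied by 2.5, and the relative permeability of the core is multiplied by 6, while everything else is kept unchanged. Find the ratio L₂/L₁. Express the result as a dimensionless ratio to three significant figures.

For a solenoid, L ∝ μᵣN²A/ℓ.
L₂/L₁ = (5) × (2.5)^-1 × (6) = 12.0.

L₂/L₁ = 12.0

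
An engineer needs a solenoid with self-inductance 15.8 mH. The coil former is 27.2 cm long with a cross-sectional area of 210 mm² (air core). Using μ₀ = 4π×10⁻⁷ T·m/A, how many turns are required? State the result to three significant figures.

A = 210 mm² = 2.100×10^-4 m².
From L = μ₀N²A/ℓ, N = √(Lℓ / (μ₀A)).
N = √[(1.580×10^-2)(0.272) / ((4π×10⁻⁷)×2.100×10^-4)] = √(1.629×10^7) ≈ 4035.5.

N ≈ 4040 turns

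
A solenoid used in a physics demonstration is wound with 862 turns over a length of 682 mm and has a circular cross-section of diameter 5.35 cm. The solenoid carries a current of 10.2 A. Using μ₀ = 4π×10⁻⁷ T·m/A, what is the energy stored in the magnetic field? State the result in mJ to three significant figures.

A = π(d/2)² = π(2.675×10^-2 m)² = 2.248×10^-3 m².
L = μ₀N²A/ℓ = (4π×10⁻⁷)(862)²(2.248×10^-3)/(0.682) = 3.078×10^-3 H.
U = ½LI² = ½(3.078×10^-3)(10.2)² = 0.1601 J.

U ≈ 160 mJ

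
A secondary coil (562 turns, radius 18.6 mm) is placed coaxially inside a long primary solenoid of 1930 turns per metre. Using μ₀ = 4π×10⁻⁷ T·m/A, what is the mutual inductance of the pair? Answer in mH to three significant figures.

M ≈ 1.48 mH

The outer solenoid produces a uniform field B₁ = μ₀n₁I₁ across the inner coil,
so the flux linkage is N₂Φ = N₂B₁A₂ = μ₀n₁N₂A₂·I₁, giving M = μ₀n₁N₂A₂.
A₂ = πr² = π(1.860×10^-2 m)² = 1.087×10^-3 m².
M = (4π×10⁻⁷)(1930)(562)(1.087×10^-3) = 1.481×10^-3 H.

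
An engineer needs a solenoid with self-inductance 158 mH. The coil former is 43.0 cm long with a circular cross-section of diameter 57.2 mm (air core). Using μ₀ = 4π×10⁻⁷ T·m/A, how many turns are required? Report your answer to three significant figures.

N ≈ 4590 turns

A = π(d/2)² = π(2.860×10^-2 m)² = 2.570×10^-3 m².
From L = μ₀N²A/ℓ, N = √(Lℓ / (μ₀A)).
N = √[(0.158)(0.43) / ((4π×10⁻⁷)×2.570×10^-3)] = √(2.104×10^7) ≈ 4586.9.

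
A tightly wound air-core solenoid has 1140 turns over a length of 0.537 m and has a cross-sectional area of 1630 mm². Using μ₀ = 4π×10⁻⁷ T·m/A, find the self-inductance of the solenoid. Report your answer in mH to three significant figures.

L ≈ 4.96 mH

A = 1630 mm² = 1.630×10^-3 m².
For a long solenoid, L = μ₀N²A/ℓ.
L = (4π×10⁻⁷)(1140)²(1.630×10^-3)/(0.537 m) = 4.957×10^-3 H.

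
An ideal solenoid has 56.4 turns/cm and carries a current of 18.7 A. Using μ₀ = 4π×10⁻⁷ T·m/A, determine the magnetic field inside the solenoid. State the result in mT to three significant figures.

Inside a long solenoid, B = μ₀nI.
B = (4π×10⁻⁷)(5.640×10^3 m⁻¹)(18.7 A) = 0.1325 T.

B ≈ 133 mT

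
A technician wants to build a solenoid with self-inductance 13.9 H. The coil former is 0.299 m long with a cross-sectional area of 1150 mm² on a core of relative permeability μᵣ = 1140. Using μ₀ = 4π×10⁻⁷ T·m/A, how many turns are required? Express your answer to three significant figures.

A = 1150 mm² = 1.150×10^-3 m².
From L = μ₀μᵣN²A/ℓ, N = √(Lℓ / (μ₀μᵣA)).
N = √[(13.9)(0.299) / ((4π×10⁻⁷)(1140)×1.150×10^-3)] = √(2.523×10^6) ≈ 1588.3.

N ≈ 1590 turns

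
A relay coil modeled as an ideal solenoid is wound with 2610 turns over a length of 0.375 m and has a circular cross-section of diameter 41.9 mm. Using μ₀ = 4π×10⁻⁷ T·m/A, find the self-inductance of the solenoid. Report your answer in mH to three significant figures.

A = π(d/2)² = π(2.095×10^-2 m)² = 1.379×10^-3 m².
For a long solenoid, L = μ₀N²A/ℓ.
L = (4π×10⁻⁷)(2610)²(1.379×10^-3)/(0.375 m) = 3.148×10^-2 H.

L ≈ 31.5 mH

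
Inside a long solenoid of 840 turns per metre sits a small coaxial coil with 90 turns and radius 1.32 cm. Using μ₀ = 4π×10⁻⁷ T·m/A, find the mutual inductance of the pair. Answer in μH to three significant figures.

M ≈ 52.0 μH

The outer solenoid produces a uniform field B₁ = μ₀n₁I₁ across the inner coil,
so the flux linkage is N₂Φ = N₂B₁A₂ = μ₀n₁N₂A₂·I₁, giving M = μ₀n₁N₂A₂.
A₂ = πr² = π(1.320×10^-2 m)² = 5.474×10^-4 m².
M = (4π×10⁻⁷)(840)(90)(5.474×10^-4) = 5.200×10^-5 H.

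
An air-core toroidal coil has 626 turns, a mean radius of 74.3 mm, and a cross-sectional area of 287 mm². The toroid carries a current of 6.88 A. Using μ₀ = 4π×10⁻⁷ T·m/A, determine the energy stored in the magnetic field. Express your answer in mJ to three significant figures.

U ≈ 7.17 mJ

L = μ₀N²A/(2πR) = (4π×10⁻⁷)(626)²(2.870×10^-4)/(2π×7.430×10^-2) = 3.027×10^-4 H.
U = ½LI² = ½(3.027×10^-4)(6.88)² = 7.165×10^-3 J.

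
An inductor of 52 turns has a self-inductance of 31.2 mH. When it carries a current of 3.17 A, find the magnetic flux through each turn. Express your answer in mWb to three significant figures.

From L = NΦ_B/I, the flux per turn is Φ_B = LI/N.
Φ_B = (3.120×10^-2 H)(3.17 A)/52 = 1.902×10^-3 Wb.

Φ_B ≈ 1.90 mWb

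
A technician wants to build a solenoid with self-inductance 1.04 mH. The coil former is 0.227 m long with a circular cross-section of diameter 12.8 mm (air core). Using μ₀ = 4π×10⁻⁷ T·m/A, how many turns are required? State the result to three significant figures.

N ≈ 1210 turns

A = π(d/2)² = π(6.400×10^-3 m)² = 1.287×10^-4 m².
From L = μ₀N²A/ℓ, N = √(Lℓ / (μ₀A)).
N = √[(1.040×10^-3)(0.227) / ((4π×10⁻⁷)×1.287×10^-4)] = √(1.460×10^6) ≈ 1208.3.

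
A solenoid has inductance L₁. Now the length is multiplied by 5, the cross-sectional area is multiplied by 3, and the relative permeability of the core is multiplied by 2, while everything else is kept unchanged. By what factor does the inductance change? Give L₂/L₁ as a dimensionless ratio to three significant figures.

L₂/L₁ = 1.20

For a solenoid, L ∝ μᵣN²A/ℓ.
L₂/L₁ = (5)^-1 × (3) × (2) = 1.20.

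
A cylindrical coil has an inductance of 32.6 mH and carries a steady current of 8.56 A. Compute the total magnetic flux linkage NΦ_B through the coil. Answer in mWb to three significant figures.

NΦ_B ≈ 279 mWb

From L = NΦ_B/I, the flux linkage is NΦ_B = LI.
NΦ_B = (3.260×10^-2 H)(8.56 A) = 0.2791 Wb.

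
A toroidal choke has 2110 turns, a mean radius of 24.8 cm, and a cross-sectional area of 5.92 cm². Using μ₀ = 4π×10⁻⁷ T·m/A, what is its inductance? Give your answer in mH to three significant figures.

L ≈ 2.13 mH

For a thin toroid, L = μ₀N²A/(2πR).
L = (4π×10⁻⁷)(2110)²(5.920×10^-4) / (2π×0.248 m) = 2.126×10^-3 H.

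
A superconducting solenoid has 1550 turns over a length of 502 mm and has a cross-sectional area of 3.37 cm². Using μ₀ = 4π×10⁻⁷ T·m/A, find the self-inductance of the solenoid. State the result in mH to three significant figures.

A = 3.37 cm² = 3.370×10^-4 m².
For a long solenoid, L = μ₀N²A/ℓ.
L = (4π×10⁻⁷)(1550)²(3.370×10^-4)/(0.502 m) = 2.027×10^-3 H.

L ≈ 2.03 mH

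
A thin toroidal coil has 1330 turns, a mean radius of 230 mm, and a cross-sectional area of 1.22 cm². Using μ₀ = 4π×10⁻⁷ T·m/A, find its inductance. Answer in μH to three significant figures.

For a thin toroid, L = μ₀N²A/(2πR).
L = (4π×10⁻⁷)(1330)²(1.220×10^-4) / (2π×0.23 m) = 1.877×10^-4 H.

L ≈ 188 μH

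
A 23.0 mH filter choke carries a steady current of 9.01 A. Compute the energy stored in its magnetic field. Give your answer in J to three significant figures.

Stored magnetic energy: U = ½LI².
U = ½(2.300×10^-2 H)(9.01 A)² = 0.9336 J.

U ≈ 0.934 J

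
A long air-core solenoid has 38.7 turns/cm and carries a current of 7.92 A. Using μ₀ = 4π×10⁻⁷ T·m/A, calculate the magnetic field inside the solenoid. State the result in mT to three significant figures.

Inside a long solenoid, B = μ₀nI.
B = (4π×10⁻⁷)(3.870×10^3 m⁻¹)(7.92 A) = 3.852×10^-2 T.

B ≈ 38.5 mT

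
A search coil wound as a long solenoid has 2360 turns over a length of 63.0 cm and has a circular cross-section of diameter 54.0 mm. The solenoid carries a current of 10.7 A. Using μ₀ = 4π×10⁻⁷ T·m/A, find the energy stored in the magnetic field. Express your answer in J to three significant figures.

U ≈ 1.46 J

A = π(d/2)² = π(2.700×10^-2 m)² = 2.290×10^-3 m².
L = μ₀N²A/ℓ = (4π×10⁻⁷)(2360)²(2.290×10^-3)/(0.63) = 2.544×10^-2 H.
U = ½LI² = ½(2.544×10^-2)(10.7)² = 1.456 J.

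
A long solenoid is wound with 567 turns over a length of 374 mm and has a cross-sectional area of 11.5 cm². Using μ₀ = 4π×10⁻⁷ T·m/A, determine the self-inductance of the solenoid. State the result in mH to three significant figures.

L ≈ 1.24 mH

A = 11.5 cm² = 1.150×10^-3 m².
For a long solenoid, L = μ₀N²A/ℓ.
L = (4π×10⁻⁷)(567)²(1.150×10^-3)/(0.374 m) = 1.242×10^-3 H.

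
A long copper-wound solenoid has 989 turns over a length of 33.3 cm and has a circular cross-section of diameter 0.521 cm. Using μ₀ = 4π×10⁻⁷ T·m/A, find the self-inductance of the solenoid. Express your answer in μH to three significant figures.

A = π(d/2)² = π(2.605×10^-3 m)² = 2.132×10^-5 m².
For a long solenoid, L = μ₀N²A/ℓ.
L = (4π×10⁻⁷)(989)²(2.132×10^-5)/(0.333 m) = 7.869×10^-5 H.

L ≈ 78.7 μH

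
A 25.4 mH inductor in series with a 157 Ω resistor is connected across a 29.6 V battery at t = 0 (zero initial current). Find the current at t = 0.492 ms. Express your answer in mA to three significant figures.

I ≈ 180 mA

τ = L/R = 2.540×10^-2/157 = 1.618×10^-4 s; final current I_∞ = ε/R = 29.6/157 = 0.1885 A.
I(t) = I_∞(1 − e^(−t/τ)) with t/τ = 3.041.
I = (0.1885)(1 − e^(−3.041)) = 0.1795 A.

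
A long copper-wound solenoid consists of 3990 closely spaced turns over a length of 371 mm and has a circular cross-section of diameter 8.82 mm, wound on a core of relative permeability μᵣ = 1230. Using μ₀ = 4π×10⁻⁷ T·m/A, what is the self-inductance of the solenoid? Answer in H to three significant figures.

A = π(d/2)² = π(4.410×10^-3 m)² = 6.110×10^-5 m².
For a long solenoid, L = μ₀μᵣN²A/ℓ.
L = (4π×10⁻⁷)(1230)(3990)²(6.110×10^-5)/(0.371 m) = 4.052 H.

L ≈ 4.05 H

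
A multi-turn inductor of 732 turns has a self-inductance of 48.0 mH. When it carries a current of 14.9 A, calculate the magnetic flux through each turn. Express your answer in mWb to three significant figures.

From L = NΦ_B/I, the flux per turn is Φ_B = LI/N.
Φ_B = (4.800×10^-2 H)(14.9 A)/732 = 9.770×10^-4 Wb.

Φ_B ≈ 0.977 mWb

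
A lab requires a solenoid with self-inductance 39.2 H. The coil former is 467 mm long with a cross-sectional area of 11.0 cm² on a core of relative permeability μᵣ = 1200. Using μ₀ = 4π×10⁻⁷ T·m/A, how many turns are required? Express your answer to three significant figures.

N ≈ 3320 turns

A = 11.0 cm² = 1.100×10^-3 m².
From L = μ₀μᵣN²A/ℓ, N = √(Lℓ / (μ₀μᵣA)).
N = √[(39.2)(0.467) / ((4π×10⁻⁷)(1200)×1.100×10^-3)] = √(1.104×10^7) ≈ 3322.1.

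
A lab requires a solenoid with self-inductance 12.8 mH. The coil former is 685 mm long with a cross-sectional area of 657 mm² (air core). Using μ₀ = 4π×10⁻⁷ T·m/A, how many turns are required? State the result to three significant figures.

A = 657 mm² = 6.570×10^-4 m².
From L = μ₀N²A/ℓ, N = √(Lℓ / (μ₀A)).
N = √[(1.280×10^-2)(0.685) / ((4π×10⁻⁷)×6.570×10^-4)] = √(1.062×10^7) ≈ 3258.8.

N ≈ 3260 turns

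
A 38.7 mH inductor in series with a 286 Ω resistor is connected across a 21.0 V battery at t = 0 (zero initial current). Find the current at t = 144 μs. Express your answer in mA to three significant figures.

I ≈ 48.1 mA

τ = L/R = 3.870×10^-2/286 = 1.353×10^-4 s; final current I_∞ = ε/R = 21.0/286 = 7.343×10^-2 A.
I(t) = I_∞(1 − e^(−t/τ)) with t/τ = 1.064.
I = (7.343×10^-2)(1 − e^(−1.064)) = 4.809×10^-2 A.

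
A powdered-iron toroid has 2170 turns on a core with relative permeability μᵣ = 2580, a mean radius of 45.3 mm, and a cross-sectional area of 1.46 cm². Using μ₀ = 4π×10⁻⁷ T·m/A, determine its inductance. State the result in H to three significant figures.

For a thin toroid, L = μ₀μᵣN²A/(2πR).
L = (4π×10⁻⁷)(2580)(2170)²(1.460×10^-4) / (2π×4.530×10^-2 m) = 7.831 H.

L ≈ 7.83 H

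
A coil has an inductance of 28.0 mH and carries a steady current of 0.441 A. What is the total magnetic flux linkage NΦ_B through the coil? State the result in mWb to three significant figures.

NΦ_B ≈ 12.3 mWb

From L = NΦ_B/I, the flux linkage is NΦ_B = LI.
NΦ_B = (2.800×10^-2 H)(0.441 A) = 1.2348×10^-2 Wb.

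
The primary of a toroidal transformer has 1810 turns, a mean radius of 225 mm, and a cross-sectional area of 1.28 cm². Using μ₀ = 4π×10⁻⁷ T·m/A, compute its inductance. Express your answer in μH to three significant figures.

For a thin toroid, L = μ₀N²A/(2πR).
L = (4π×10⁻⁷)(1810)²(1.280×10^-4) / (2π×0.225 m) = 3.727×10^-4 H.

L ≈ 373 μH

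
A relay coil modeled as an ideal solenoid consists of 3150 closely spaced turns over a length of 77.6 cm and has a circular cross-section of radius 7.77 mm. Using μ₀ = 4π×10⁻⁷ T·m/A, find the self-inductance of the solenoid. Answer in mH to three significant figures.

A = πr² = π(7.770×10^-3 m)² = 1.897×10^-4 m².
For a long solenoid, L = μ₀N²A/ℓ.
L = (4π×10⁻⁷)(3150)²(1.897×10^-4)/(0.776 m) = 3.048×10^-3 H.

L ≈ 3.05 mH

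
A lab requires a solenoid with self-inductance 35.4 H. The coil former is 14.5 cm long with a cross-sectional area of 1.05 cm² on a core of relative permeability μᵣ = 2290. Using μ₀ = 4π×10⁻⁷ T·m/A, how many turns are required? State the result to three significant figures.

A = 1.05 cm² = 1.050×10^-4 m².
From L = μ₀μᵣN²A/ℓ, N = √(Lℓ / (μ₀μᵣA)).
N = √[(35.4)(0.145) / ((4π×10⁻⁷)(2290)×1.050×10^-4)] = √(1.699×10^7) ≈ 4121.6.

N ≈ 4120 turns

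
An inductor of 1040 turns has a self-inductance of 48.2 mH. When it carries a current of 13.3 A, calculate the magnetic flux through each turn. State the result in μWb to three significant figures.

From L = NΦ_B/I, the flux per turn is Φ_B = LI/N.
Φ_B = (4.820×10^-2 H)(13.3 A)/1040 = 6.164×10^-4 Wb.

Φ_B ≈ 616 μWb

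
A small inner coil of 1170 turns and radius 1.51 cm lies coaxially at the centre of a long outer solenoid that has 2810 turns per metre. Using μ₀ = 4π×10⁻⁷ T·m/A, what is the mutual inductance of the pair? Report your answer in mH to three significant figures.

The outer solenoid produces a uniform field B₁ = μ₀n₁I₁ across the inner coil,
so the flux linkage is N₂Φ = N₂B₁A₂ = μ₀n₁N₂A₂·I₁, giving M = μ₀n₁N₂A₂.
A₂ = πr² = π(1.510×10^-2 m)² = 7.163×10^-4 m².
M = (4π×10⁻⁷)(2810)(1170)(7.163×10^-4) = 2.959×10^-3 H.

M ≈ 2.96 mH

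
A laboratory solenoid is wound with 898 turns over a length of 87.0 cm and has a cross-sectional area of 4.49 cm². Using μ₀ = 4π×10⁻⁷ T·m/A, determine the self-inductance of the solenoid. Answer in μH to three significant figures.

A = 4.49 cm² = 4.490×10^-4 m².
For a long solenoid, L = μ₀N²A/ℓ.
L = (4π×10⁻⁷)(898)²(4.490×10^-4)/(0.87 m) = 5.230×10^-4 H.

L ≈ 523 μH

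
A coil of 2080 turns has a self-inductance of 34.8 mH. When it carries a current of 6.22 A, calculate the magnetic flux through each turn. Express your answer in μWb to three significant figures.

Φ_B ≈ 104 μWb

From L = NΦ_B/I, the flux per turn is Φ_B = LI/N.
Φ_B = (3.480×10^-2 H)(6.22 A)/2080 = 1.041×10^-4 Wb.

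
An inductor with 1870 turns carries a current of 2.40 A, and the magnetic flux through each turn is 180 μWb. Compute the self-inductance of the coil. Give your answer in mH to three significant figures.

Self-inductance is defined by L = NΦ_B/I (flux linkage over current).
L = (1870)(1.800×10^-4 Wb)/(2.40 A) = 0.1403 H.

L ≈ 140 mH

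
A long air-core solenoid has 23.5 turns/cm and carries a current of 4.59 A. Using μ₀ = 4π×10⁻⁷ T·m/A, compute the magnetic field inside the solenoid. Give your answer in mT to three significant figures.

B ≈ 13.6 mT

Inside a long solenoid, B = μ₀nI.
B = (4π×10⁻⁷)(2.350×10^3 m⁻¹)(4.59 A) = 1.355×10^-2 T.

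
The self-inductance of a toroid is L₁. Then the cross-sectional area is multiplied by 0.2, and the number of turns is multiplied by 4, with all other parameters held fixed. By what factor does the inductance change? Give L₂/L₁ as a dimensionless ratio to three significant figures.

For a toroid, L ∝ μᵣN²A/R.
L₂/L₁ = (0.2) × (4)^2 = 3.20.

L₂/L₁ = 3.20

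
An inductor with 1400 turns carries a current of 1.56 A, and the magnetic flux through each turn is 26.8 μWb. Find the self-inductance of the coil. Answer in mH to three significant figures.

L ≈ 24.1 mH

Self-inductance is defined by L = NΦ_B/I (flux linkage over current).
L = (1400)(2.680×10^-5 Wb)/(1.56 A) = 2.405×10^-2 H.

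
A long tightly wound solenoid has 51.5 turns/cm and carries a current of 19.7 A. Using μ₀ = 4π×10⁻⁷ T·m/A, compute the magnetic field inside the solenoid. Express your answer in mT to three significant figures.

B ≈ 127 mT

Inside a long solenoid, B = μ₀nI.
B = (4π×10⁻⁷)(5.150×10^3 m⁻¹)(19.7 A) = 0.12749 T.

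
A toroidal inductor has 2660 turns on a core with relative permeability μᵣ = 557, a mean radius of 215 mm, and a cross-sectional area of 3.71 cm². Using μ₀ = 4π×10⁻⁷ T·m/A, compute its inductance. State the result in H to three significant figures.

L ≈ 1.36 H

For a thin toroid, L = μ₀μᵣN²A/(2πR).
L = (4π×10⁻⁷)(557)(2660)²(3.710×10^-4) / (2π×0.215 m) = 1.36 H.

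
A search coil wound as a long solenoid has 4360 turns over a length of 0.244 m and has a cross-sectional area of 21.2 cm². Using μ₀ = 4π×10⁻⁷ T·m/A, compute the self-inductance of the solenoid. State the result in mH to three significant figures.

L ≈ 208 mH

A = 21.2 cm² = 2.120×10^-3 m².
For a long solenoid, L = μ₀N²A/ℓ.
L = (4π×10⁻⁷)(4360)²(2.120×10^-3)/(0.244 m) = 0.2076 H.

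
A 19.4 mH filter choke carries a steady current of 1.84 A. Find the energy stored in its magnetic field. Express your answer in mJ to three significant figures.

Stored magnetic energy: U = ½LI².
U = ½(1.940×10^-2 H)(1.84 A)² = 3.284×10^-2 J.

U ≈ 32.8 mJ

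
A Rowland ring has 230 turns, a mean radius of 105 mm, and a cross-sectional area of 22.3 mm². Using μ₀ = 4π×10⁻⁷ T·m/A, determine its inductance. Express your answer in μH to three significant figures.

For a thin toroid, L = μ₀N²A/(2πR).
L = (4π×10⁻⁷)(230)²(2.230×10^-5) / (2π×0.105 m) = 2.247×10^-6 H.

L ≈ 2.25 μH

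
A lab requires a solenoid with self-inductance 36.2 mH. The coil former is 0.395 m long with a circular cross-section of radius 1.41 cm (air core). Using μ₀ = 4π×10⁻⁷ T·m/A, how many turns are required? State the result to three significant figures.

N ≈ 4270 turns

A = πr² = π(1.410×10^-2 m)² = 6.246×10^-4 m².
From L = μ₀N²A/ℓ, N = √(Lℓ / (μ₀A)).
N = √[(3.620×10^-2)(0.395) / ((4π×10⁻⁷)×6.246×10^-4)] = √(1.822×10^7) ≈ 4268.3.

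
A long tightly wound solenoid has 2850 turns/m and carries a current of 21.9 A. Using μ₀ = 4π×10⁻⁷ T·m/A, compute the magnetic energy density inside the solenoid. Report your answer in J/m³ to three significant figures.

u ≈ 2450 J/m³

B = μ₀nI = (4π×10⁻⁷)(2.850×10^3)(21.9) = 7.843×10^-2 T.
u = B²/(2μ₀) = (7.843×10^-2)²/(2×4π×10⁻⁷) = 2.448×10^3 J/m³.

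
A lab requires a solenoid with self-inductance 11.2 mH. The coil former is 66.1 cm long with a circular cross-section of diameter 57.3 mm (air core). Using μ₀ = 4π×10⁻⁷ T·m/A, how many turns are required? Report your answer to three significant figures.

A = π(d/2)² = π(2.865×10^-2 m)² = 2.579×10^-3 m².
From L = μ₀N²A/ℓ, N = √(Lℓ / (μ₀A)).
N = √[(1.120×10^-2)(0.661) / ((4π×10⁻⁷)×2.579×10^-3)] = √(2.2846×10^6) ≈ 1511.5.

N ≈ 1510 turns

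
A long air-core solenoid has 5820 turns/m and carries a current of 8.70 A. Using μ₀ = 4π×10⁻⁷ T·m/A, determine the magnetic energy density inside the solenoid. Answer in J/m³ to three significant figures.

B = μ₀nI = (4π×10⁻⁷)(5.820×10^3)(8.70) = 6.363×10^-2 T.
u = B²/(2μ₀) = (6.363×10^-2)²/(2×4π×10⁻⁷) = 1.611×10^3 J/m³.

u ≈ 1610 J/m³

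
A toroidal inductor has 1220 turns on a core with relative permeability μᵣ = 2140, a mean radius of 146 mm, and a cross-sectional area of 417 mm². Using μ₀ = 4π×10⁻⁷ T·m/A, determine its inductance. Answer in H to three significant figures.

For a thin toroid, L = μ₀μᵣN²A/(2πR).
L = (4π×10⁻⁷)(2140)(1220)²(4.170×10^-4) / (2π×0.146 m) = 1.819 H.

L ≈ 1.82 H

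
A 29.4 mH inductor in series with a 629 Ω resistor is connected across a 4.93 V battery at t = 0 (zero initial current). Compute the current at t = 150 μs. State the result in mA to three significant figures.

τ = L/R = 2.940×10^-2/629 = 4.674×10^-5 s; final current I_∞ = ε/R = 4.93/629 = 7.838×10^-3 A.
I(t) = I_∞(1 − e^(−t/τ)) with t/τ = 3.209.
I = (7.838×10^-3)(1 − e^(−3.209)) = 7.521×10^-3 A.

I ≈ 7.52 mA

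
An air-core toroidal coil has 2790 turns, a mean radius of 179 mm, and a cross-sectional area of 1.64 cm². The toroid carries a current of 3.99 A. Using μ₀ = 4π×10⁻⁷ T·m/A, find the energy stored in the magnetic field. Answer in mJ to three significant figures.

L = μ₀N²A/(2πR) = (4π×10⁻⁷)(2790)²(1.640×10^-4)/(2π×0.179) = 1.426×10^-3 H.
U = ½LI² = ½(1.426×10^-3)(3.99)² = 1.135×10^-2 J.

U ≈ 11.4 mJ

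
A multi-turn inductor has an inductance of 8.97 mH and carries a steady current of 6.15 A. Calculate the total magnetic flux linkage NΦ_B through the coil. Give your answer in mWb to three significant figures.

NΦ_B ≈ 55.2 mWb

From L = NΦ_B/I, the flux linkage is NΦ_B = LI.
NΦ_B = (8.970×10^-3 H)(6.15 A) = 5.517×10^-2 Wb.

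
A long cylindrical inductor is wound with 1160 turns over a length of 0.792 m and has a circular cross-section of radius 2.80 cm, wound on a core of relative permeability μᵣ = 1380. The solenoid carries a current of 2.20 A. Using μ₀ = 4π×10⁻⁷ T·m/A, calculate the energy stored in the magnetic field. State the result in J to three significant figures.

A = πr² = π(2.800×10^-2 m)² = 2.463×10^-3 m².
L = μ₀μᵣN²A/ℓ = (4π×10⁻⁷)(1380)(1160)²(2.463×10^-3)/(0.792) = 7.257 H.
U = ½LI² = ½(7.257)(2.20)² = 17.56 J.

U ≈ 17.6 J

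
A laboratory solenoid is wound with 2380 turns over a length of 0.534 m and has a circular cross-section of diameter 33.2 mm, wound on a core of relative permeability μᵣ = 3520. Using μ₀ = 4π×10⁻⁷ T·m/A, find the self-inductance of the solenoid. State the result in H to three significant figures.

L ≈ 40.6 H

A = π(d/2)² = π(1.660×10^-2 m)² = 8.657×10^-4 m².
For a long solenoid, L = μ₀μᵣN²A/ℓ.
L = (4π×10⁻⁷)(3520)(2380)²(8.657×10^-4)/(0.534 m) = 40.62 H.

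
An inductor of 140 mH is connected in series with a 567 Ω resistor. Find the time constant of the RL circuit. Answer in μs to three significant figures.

τ = L/R = (0.14 H)/(567 Ω) = 2.469×10^-4 s.

τ ≈ 247 μs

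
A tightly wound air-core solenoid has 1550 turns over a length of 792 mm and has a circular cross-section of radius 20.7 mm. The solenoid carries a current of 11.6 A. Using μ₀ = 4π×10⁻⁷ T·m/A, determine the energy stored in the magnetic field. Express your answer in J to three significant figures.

U ≈ 0.345 J

A = πr² = π(2.070×10^-2 m)² = 1.346×10^-3 m².
L = μ₀N²A/ℓ = (4π×10⁻⁷)(1550)²(1.346×10^-3)/(0.792) = 5.131×10^-3 H.
U = ½LI² = ½(5.131×10^-3)(11.6)² = 0.3452 J.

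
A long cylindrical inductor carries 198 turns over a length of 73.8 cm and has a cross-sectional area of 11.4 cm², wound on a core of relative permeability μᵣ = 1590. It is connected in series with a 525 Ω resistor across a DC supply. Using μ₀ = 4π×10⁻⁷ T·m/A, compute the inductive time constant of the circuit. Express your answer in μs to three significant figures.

A = 11.4 cm² = 1.140×10^-3 m².
L = μ₀μᵣN²A/ℓ = (4π×10⁻⁷)(1590)(198)²(1.140×10^-3)/(0.738) = 0.121 H.
τ = L/R = (0.121)/(525) = 2.3048×10^-4 s.

τ ≈ 230 μs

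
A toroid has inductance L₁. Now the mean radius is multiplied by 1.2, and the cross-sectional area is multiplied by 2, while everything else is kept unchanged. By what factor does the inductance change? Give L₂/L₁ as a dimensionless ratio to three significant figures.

For a toroid, L ∝ μᵣN²A/R.
L₂/L₁ = (1.2)^-1 × (2) = 1.67.

L₂/L₁ = 1.67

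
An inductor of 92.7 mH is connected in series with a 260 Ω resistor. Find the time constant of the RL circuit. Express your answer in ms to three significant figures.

τ ≈ 0.357 ms

τ = L/R = (9.270×10^-2 H)/(260 Ω) = 3.565×10^-4 s.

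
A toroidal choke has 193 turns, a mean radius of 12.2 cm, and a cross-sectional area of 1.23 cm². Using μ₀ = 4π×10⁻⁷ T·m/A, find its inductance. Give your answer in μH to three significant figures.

For a thin toroid, L = μ₀N²A/(2πR).
L = (4π×10⁻⁷)(193)²(1.230×10^-4) / (2π×0.122 m) = 7.511×10^-6 H.

L ≈ 7.51 μH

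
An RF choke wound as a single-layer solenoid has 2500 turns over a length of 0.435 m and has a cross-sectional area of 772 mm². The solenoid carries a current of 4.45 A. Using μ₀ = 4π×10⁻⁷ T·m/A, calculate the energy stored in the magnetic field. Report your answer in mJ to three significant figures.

U ≈ 138 mJ

A = 772 mm² = 7.720×10^-4 m².
L = μ₀N²A/ℓ = (4π×10⁻⁷)(2500)²(7.720×10^-4)/(0.435) = 1.394×10^-2 H.
U = ½LI² = ½(1.394×10^-2)(4.45)² = 0.138 J.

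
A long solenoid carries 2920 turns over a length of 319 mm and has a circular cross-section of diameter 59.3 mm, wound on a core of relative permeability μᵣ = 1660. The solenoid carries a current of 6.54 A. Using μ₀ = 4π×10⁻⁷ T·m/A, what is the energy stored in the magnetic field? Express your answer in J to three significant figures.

A = π(d/2)² = π(2.965×10^-2 m)² = 2.762×10^-3 m².
L = μ₀μᵣN²A/ℓ = (4π×10⁻⁷)(1660)(2920)²(2.762×10^-3)/(0.319) = 154 H.
U = ½LI² = ½(154)(6.54)² = 3.293×10^3 J.

U ≈ 3290 J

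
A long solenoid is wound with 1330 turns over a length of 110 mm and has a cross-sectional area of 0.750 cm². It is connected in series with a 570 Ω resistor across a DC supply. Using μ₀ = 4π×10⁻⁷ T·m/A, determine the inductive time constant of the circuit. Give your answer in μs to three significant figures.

A = 0.750 cm² = 7.500×10^-5 m².
L = μ₀N²A/ℓ = (4π×10⁻⁷)(1330)²(7.500×10^-5)/(0.11) = 1.516×10^-3 H.
τ = L/R = (1.516×10^-3)/(570) = 2.659×10^-6 s.

τ ≈ 2.66 μs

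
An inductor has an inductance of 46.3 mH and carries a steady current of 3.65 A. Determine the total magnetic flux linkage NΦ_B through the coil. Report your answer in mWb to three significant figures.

From L = NΦ_B/I, the flux linkage is NΦ_B = LI.
NΦ_B = (4.630×10^-2 H)(3.65 A) = 0.169 Wb.

NΦ_B ≈ 169 mWb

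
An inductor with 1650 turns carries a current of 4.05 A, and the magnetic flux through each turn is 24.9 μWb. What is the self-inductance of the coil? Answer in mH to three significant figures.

Self-inductance is defined by L = NΦ_B/I (flux linkage over current).
L = (1650)(2.490×10^-5 Wb)/(4.05 A) = 1.014×10^-2 H.

L ≈ 10.1 mH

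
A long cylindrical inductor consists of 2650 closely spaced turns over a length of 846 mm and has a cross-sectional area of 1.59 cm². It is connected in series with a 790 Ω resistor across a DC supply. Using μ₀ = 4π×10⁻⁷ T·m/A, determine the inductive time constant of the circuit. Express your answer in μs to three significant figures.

τ ≈ 2.10 μs

A = 1.59 cm² = 1.590×10^-4 m².
L = μ₀N²A/ℓ = (4π×10⁻⁷)(2650)²(1.590×10^-4)/(0.846) = 1.659×10^-3 H.
τ = L/R = (1.659×10^-3)/(790) = 2.099×10^-6 s.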